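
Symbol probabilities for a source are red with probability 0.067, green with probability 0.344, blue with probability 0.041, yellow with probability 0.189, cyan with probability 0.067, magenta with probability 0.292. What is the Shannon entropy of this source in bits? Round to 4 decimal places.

2.2139 bits

H = −Σ pᵢ log₂ pᵢ.
−0.067·log₂(0.067) = 0.2613
−0.344·log₂(0.344) = 0.5296
−0.041·log₂(0.041) = 0.1889
−0.189·log₂(0.189) = 0.4543
−0.067·log₂(0.067) = 0.2613
−0.292·log₂(0.292) = 0.5186
Sum ≈ 2.2139 → 2.2139 bits.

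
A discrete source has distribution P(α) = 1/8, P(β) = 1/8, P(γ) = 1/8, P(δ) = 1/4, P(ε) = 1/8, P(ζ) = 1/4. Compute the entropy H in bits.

2.5 bits

Each probability is a power of 1/2, so log₂(1/p) is an integer.
H = Σ p·log₂(1/p) = 1/8·3 + 1/8·3 + 1/8·3 + 1/4·2 + 1/8·3 + 1/4·2 = 2.5 bits.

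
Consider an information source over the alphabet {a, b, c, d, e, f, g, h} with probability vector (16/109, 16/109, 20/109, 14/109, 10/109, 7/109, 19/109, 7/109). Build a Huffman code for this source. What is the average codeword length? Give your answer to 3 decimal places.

Repeatedly combine the two least-probable nodes; the expected code length is the sum of the merged weights.
merge 7/109 + 7/109 → 14/109
merge 10/109 + 14/109 → 24/109
merge 14/109 + 16/109 → 30/109
merge 16/109 + 19/109 → 35/109
merge 20/109 + 24/109 → 44/109
merge 30/109 + 35/109 → 65/109
merge 44/109 + 65/109 → 1
L = 14/109 + 24/109 + 30/109 + 35/109 + 44/109 + 65/109 + 1 = 321/109 ≈ 2.945 bits/symbol.

2.945 bits/symbol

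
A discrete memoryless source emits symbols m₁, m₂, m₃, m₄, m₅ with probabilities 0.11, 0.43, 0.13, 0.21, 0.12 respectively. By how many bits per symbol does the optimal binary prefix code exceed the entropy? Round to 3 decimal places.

0.044 bits

Entropy H = −Σ p log₂ p ≈ 2.0964 bits.
Huffman merges: 11/100+3/25→23/100; 13/100+21/100→17/50; 23/100+17/50→57/100; 43/100+57/100→1. L = 107/50 ≈ 2.1400.
L − H = 2.1400 − 2.0964 = 0.044 bits.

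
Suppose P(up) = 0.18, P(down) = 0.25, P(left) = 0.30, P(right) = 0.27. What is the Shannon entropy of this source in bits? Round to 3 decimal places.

1.976 bits

H = −Σ pᵢ log₂ pᵢ.
−0.18·log₂(0.18) = 0.4453
−0.25·log₂(0.25) = 0.5000
−0.30·log₂(0.30) = 0.5211
−0.27·log₂(0.27) = 0.5100
Sum ≈ 1.9764 → 1.976 bits.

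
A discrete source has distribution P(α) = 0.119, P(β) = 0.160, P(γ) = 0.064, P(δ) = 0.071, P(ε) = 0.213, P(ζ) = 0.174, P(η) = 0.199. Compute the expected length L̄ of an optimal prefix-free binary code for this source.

2.723 bits/symbol

Repeatedly combine the two least-probable nodes; the expected code length is the sum of the merged weights.
merge 8/125 + 71/1000 → 27/200
merge 119/1000 + 27/200 → 127/500
merge 4/25 + 87/500 → 167/500
merge 199/1000 + 213/1000 → 103/250
merge 127/500 + 167/500 → 147/250
merge 103/250 + 147/250 → 1
L = 27/200 + 127/500 + 167/500 + 103/250 + 147/250 + 1 = 2723/1000 = 2.723 bits/symbol.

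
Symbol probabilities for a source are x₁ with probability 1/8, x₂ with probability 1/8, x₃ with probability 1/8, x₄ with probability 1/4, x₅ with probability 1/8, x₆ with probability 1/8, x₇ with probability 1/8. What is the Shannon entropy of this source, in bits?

Each probability is a power of 1/2, so log₂(1/p) is an integer.
H = Σ p·log₂(1/p) = 1/8·3 + 1/8·3 + 1/8·3 + 1/4·2 + 1/8·3 + 1/8·3 + 1/8·3 = 2.75 bits.

2.75 bits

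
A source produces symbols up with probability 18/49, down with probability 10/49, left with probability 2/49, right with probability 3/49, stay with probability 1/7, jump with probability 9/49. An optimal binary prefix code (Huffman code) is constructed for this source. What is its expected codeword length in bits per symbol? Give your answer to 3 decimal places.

2.347 bits/symbol

Repeatedly combine the two least-probable nodes; the expected code length is the sum of the merged weights.
merge 2/49 + 3/49 → 5/49
merge 5/49 + 1/7 → 12/49
merge 9/49 + 10/49 → 19/49
merge 12/49 + 18/49 → 30/49
merge 19/49 + 30/49 → 1
L = 5/49 + 12/49 + 19/49 + 30/49 + 1 = 115/49 ≈ 2.347 bits/symbol.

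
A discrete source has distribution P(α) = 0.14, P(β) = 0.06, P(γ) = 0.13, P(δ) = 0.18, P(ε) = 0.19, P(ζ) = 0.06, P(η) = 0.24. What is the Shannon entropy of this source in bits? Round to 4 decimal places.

2.6615 bits

H = −Σ pᵢ log₂ pᵢ.
−0.14·log₂(0.14) = 0.3971
−0.06·log₂(0.06) = 0.2435
−0.13·log₂(0.13) = 0.3826
−0.18·log₂(0.18) = 0.4453
−0.19·log₂(0.19) = 0.4552
−0.06·log₂(0.06) = 0.2435
−0.24·log₂(0.24) = 0.4941
Sum ≈ 2.6615 → 2.6615 bits.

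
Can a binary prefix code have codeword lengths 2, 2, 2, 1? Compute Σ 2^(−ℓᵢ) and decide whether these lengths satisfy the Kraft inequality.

1.25; no

With common denominator 2^2 = 4: Σ 2^(−ℓᵢ) = 1/4 + 1/4 + 1/4 + 2/4 = 5/4 = 1.25.
Kraft's inequality requires Σ ≤ 1; here Σ = 1.25 > 1, so no such prefix code exists.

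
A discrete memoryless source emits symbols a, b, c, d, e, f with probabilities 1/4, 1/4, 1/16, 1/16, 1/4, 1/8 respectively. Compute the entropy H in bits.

2.375 bits

Each probability is a power of 1/2, so log₂(1/p) is an integer.
H = Σ p·log₂(1/p) = 1/4·2 + 1/4·2 + 1/16·4 + 1/16·4 + 1/4·2 + 1/8·3 = 2.375 bits.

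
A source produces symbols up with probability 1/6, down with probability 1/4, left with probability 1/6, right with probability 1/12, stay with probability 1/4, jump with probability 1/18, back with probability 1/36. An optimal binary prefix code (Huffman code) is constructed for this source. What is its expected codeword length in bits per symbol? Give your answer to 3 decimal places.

2.583 bits/symbol

Repeatedly combine the two least-probable nodes; the expected code length is the sum of the merged weights.
merge 1/36 + 1/18 → 1/12
merge 1/12 + 1/12 → 1/6
merge 1/6 + 1/6 → 1/3
merge 1/6 + 1/4 → 5/12
merge 1/4 + 1/3 → 7/12
merge 5/12 + 7/12 → 1
L = 1/12 + 1/6 + 1/3 + 5/12 + 7/12 + 1 = 31/12 ≈ 2.583 bits/symbol.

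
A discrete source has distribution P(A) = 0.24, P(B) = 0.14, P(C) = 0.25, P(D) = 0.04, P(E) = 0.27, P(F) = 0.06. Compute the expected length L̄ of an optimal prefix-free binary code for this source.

Repeatedly combine the two least-probable nodes; the expected code length is the sum of the merged weights.
merge 1/25 + 3/50 → 1/10
merge 1/10 + 7/50 → 6/25
merge 6/25 + 6/25 → 12/25
merge 1/4 + 27/100 → 13/25
merge 12/25 + 13/25 → 1
L = 1/10 + 6/25 + 12/25 + 13/25 + 1 = 117/50 = 2.34 bits/symbol.

2.34 bits/symbol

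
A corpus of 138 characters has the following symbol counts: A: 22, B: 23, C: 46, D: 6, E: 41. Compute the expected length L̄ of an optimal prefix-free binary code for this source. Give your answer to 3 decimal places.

Probabilities are the counts divided by 138.
Repeatedly combine the two least-probable nodes; the expected code length is the sum of the merged weights.
merge 1/23 + 11/69 → 14/69
merge 1/6 + 14/69 → 17/46
merge 41/138 + 1/3 → 29/46
merge 17/46 + 29/46 → 1
L = 14/69 + 17/46 + 29/46 + 1 = 152/69 ≈ 2.203 bits/symbol.

2.203 bits/symbol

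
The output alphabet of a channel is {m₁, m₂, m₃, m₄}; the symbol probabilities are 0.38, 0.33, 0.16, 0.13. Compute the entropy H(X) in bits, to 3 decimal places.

1.864 bits

H = −Σ pᵢ log₂ pᵢ.
−0.38·log₂(0.38) = 0.5305
−0.33·log₂(0.33) = 0.5278
−0.16·log₂(0.16) = 0.4230
−0.13·log₂(0.13) = 0.3826
Sum ≈ 1.8639 → 1.864 bits.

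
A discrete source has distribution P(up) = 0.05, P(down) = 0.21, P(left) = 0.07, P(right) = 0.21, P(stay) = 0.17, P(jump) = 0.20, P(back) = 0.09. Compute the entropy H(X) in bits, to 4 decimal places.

H = −Σ pᵢ log₂ pᵢ.
−0.05·log₂(0.05) = 0.2161
−0.21·log₂(0.21) = 0.4728
−0.07·log₂(0.07) = 0.2686
−0.21·log₂(0.21) = 0.4728
−0.17·log₂(0.17) = 0.4346
−0.20·log₂(0.20) = 0.4644
−0.09·log₂(0.09) = 0.3127
Sum ≈ 2.6419 → 2.6419 bits.

2.6419 bits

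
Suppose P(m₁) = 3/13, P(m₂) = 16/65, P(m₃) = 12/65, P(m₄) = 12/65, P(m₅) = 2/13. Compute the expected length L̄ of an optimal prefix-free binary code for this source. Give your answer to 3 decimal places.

Repeatedly combine the two least-probable nodes; the expected code length is the sum of the merged weights.
merge 2/13 + 12/65 → 22/65
merge 12/65 + 3/13 → 27/65
merge 16/65 + 22/65 → 38/65
merge 27/65 + 38/65 → 1
L = 22/65 + 27/65 + 38/65 + 1 = 152/65 ≈ 2.338 bits/symbol.

2.338 bits/symbol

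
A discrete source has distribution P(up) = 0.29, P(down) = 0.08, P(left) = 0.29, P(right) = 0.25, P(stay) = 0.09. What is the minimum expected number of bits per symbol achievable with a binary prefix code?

Repeatedly combine the two least-probable nodes; the expected code length is the sum of the merged weights.
merge 2/25 + 9/100 → 17/100
merge 17/100 + 1/4 → 21/50
merge 29/100 + 29/100 → 29/50
merge 21/50 + 29/50 → 1
L = 17/100 + 21/50 + 29/50 + 1 = 217/100 = 2.17 bits/symbol.

2.17 bits/symbol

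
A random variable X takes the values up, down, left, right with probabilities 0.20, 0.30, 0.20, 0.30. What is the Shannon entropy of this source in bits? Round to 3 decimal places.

H = −Σ pᵢ log₂ pᵢ.
−0.20·log₂(0.20) = 0.4644
−0.30·log₂(0.30) = 0.5211
−0.20·log₂(0.20) = 0.4644
−0.30·log₂(0.30) = 0.5211
Sum ≈ 1.9710 → 1.971 bits.

1.971 bits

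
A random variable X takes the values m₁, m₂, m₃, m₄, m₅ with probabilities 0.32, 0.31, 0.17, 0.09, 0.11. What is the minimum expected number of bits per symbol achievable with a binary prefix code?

2.2 bits/symbol

Repeatedly combine the two least-probable nodes; the expected code length is the sum of the merged weights.
merge 9/100 + 11/100 → 1/5
merge 17/100 + 1/5 → 37/100
merge 31/100 + 8/25 → 63/100
merge 37/100 + 63/100 → 1
L = 1/5 + 37/100 + 63/100 + 1 = 11/5 = 2.2 bits/symbol.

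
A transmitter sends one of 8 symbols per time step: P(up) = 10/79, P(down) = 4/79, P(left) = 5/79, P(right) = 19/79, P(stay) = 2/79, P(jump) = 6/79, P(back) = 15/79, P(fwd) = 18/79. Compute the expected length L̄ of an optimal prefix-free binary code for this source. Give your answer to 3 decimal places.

2.747 bits/symbol

Repeatedly combine the two least-probable nodes; the expected code length is the sum of the merged weights.
merge 2/79 + 4/79 → 6/79
merge 5/79 + 6/79 → 11/79
merge 6/79 + 10/79 → 16/79
merge 11/79 + 15/79 → 26/79
merge 16/79 + 18/79 → 34/79
merge 19/79 + 26/79 → 45/79
merge 34/79 + 45/79 → 1
L = 6/79 + 11/79 + 16/79 + 26/79 + 34/79 + 45/79 + 1 = 217/79 ≈ 2.747 bits/symbol.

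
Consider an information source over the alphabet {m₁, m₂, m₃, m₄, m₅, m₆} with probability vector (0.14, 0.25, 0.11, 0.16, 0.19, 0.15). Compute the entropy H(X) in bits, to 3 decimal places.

2.536 bits

H = −Σ pᵢ log₂ pᵢ.
−0.14·log₂(0.14) = 0.3971
−0.25·log₂(0.25) = 0.5000
−0.11·log₂(0.11) = 0.3503
−0.16·log₂(0.16) = 0.4230
−0.19·log₂(0.19) = 0.4552
−0.15·log₂(0.15) = 0.4105
Sum ≈ 2.5362 → 2.536 bits.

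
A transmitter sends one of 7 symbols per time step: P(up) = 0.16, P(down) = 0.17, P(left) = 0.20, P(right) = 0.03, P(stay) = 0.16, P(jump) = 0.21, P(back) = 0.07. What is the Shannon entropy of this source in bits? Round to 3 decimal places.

2.638 bits

H = −Σ pᵢ log₂ pᵢ.
−0.16·log₂(0.16) = 0.4230
−0.17·log₂(0.17) = 0.4346
−0.20·log₂(0.20) = 0.4644
−0.03·log₂(0.03) = 0.1518
−0.16·log₂(0.16) = 0.4230
−0.21·log₂(0.21) = 0.4728
−0.07·log₂(0.07) = 0.2686
Sum ≈ 2.6382 → 2.638 bits.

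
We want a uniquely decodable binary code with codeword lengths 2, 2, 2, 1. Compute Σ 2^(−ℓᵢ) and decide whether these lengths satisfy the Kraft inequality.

With common denominator 2^2 = 4: Σ 2^(−ℓᵢ) = 1/4 + 1/4 + 1/4 + 2/4 = 5/4 = 1.25.
Kraft's inequality requires Σ ≤ 1; here Σ = 1.25 > 1, so no such prefix code exists.

1.25; no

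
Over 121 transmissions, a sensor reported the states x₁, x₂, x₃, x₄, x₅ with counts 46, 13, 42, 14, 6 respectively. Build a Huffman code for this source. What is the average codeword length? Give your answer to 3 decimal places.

2.050 bits/symbol

Probabilities are the counts divided by 121.
Repeatedly combine the two least-probable nodes; the expected code length is the sum of the merged weights.
merge 6/121 + 13/121 → 19/121
merge 14/121 + 19/121 → 3/11
merge 3/11 + 42/121 → 75/121
merge 46/121 + 75/121 → 1
L = 19/121 + 3/11 + 75/121 + 1 = 248/121 ≈ 2.050 bits/symbol.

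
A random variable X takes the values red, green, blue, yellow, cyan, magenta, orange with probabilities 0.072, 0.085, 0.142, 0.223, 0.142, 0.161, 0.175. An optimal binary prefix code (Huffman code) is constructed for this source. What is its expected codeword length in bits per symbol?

2.759 bits/symbol

Repeatedly combine the two least-probable nodes; the expected code length is the sum of the merged weights.
merge 9/125 + 17/200 → 157/1000
merge 71/500 + 71/500 → 71/250
merge 157/1000 + 161/1000 → 159/500
merge 7/40 + 223/1000 → 199/500
merge 71/250 + 159/500 → 301/500
merge 199/500 + 301/500 → 1
L = 157/1000 + 71/250 + 159/500 + 199/500 + 301/500 + 1 = 2759/1000 = 2.759 bits/symbol.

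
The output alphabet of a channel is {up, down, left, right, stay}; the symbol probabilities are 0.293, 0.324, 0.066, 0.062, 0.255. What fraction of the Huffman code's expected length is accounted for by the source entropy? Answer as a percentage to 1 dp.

96.6%

Entropy H = −Σ p log₂ p ≈ 2.0560 bits.
Huffman merges: 31/500+33/500→16/125; 16/125+51/200→383/1000; 293/1000+81/250→617/1000; 383/1000+617/1000→1. L = 266/125 ≈ 2.1280.
Efficiency = H/L = 2.0560/2.1280 = 96.6%.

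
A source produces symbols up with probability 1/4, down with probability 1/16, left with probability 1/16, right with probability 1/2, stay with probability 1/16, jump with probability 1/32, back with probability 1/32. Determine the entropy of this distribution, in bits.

2.0625 bits

Each probability is a power of 1/2, so log₂(1/p) is an integer.
H = Σ p·log₂(1/p) = 1/4·2 + 1/16·4 + 1/16·4 + 1/2·1 + 1/16·4 + 1/32·5 + 1/32·5 = 2.0625 bits.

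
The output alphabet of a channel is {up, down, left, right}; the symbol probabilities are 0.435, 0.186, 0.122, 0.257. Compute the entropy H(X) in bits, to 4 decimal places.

H = −Σ pᵢ log₂ pᵢ.
−0.435·log₂(0.435) = 0.5224
−0.186·log₂(0.186) = 0.4514
−0.122·log₂(0.122) = 0.3703
−0.257·log₂(0.257) = 0.5038
Sum ≈ 1.8478 → 1.8478 bits.

1.8478 bits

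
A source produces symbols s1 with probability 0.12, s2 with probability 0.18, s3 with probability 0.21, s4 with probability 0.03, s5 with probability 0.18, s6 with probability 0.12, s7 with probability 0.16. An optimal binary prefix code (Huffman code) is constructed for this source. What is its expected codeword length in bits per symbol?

2.76 bits/symbol

Repeatedly combine the two least-probable nodes; the expected code length is the sum of the merged weights.
merge 3/100 + 3/25 → 3/20
merge 3/25 + 3/20 → 27/100
merge 4/25 + 9/50 → 17/50
merge 9/50 + 21/100 → 39/100
merge 27/100 + 17/50 → 61/100
merge 39/100 + 61/100 → 1
L = 3/20 + 27/100 + 17/50 + 39/100 + 61/100 + 1 = 69/25 = 2.76 bits/symbol.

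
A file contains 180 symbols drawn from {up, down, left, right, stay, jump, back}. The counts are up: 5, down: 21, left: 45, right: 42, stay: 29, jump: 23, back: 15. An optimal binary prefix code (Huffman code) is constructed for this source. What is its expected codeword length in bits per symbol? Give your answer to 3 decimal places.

2.628 bits/symbol

Probabilities are the counts divided by 180.
Repeatedly combine the two least-probable nodes; the expected code length is the sum of the merged weights.
merge 1/36 + 1/12 → 1/9
merge 1/9 + 7/60 → 41/180
merge 23/180 + 29/180 → 13/45
merge 41/180 + 7/30 → 83/180
merge 1/4 + 13/45 → 97/180
merge 83/180 + 97/180 → 1
L = 1/9 + 41/180 + 13/45 + 83/180 + 97/180 + 1 = 473/180 ≈ 2.628 bits/symbol.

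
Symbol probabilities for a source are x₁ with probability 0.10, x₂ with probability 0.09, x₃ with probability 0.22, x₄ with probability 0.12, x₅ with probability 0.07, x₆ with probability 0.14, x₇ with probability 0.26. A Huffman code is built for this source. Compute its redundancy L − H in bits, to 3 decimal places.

Entropy H = −Σ p log₂ p ≈ 2.6634 bits.
Huffman merges: 7/100+9/100→4/25; 1/10+3/25→11/50; 7/50+4/25→3/10; 11/50+11/50→11/25; 13/50+3/10→14/25; 11/25+14/25→1. L = 67/25 ≈ 2.6800.
L − H = 2.6800 − 2.6634 = 0.017 bits.

0.017 bits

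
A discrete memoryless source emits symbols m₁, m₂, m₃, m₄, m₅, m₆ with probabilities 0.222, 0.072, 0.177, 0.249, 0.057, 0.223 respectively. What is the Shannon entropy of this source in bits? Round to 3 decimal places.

H = −Σ pᵢ log₂ pᵢ.
−0.222·log₂(0.222) = 0.4820
−0.072·log₂(0.072) = 0.2733
−0.177·log₂(0.177) = 0.4422
−0.249·log₂(0.249) = 0.4994
−0.057·log₂(0.057) = 0.2356
−0.223·log₂(0.223) = 0.4828
Sum ≈ 2.4153 → 2.415 bits.

2.415 bits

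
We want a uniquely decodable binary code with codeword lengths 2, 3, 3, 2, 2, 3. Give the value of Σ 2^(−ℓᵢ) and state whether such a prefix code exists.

With common denominator 2^3 = 8: Σ 2^(−ℓᵢ) = 2/8 + 1/8 + 1/8 + 2/8 + 2/8 + 1/8 = 9/8 = 1.125.
Kraft's inequality requires Σ ≤ 1; here Σ = 1.125 > 1, so no such prefix code exists.

1.125; no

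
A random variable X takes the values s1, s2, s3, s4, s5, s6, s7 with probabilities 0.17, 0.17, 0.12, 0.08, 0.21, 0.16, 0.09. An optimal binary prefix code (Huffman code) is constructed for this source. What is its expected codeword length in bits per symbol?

Repeatedly combine the two least-probable nodes; the expected code length is the sum of the merged weights.
merge 2/25 + 9/100 → 17/100
merge 3/25 + 4/25 → 7/25
merge 17/100 + 17/100 → 17/50
merge 17/100 + 21/100 → 19/50
merge 7/25 + 17/50 → 31/50
merge 19/50 + 31/50 → 1
L = 17/100 + 7/25 + 17/50 + 19/50 + 31/50 + 1 = 279/100 = 2.79 bits/symbol.

2.79 bits/symbol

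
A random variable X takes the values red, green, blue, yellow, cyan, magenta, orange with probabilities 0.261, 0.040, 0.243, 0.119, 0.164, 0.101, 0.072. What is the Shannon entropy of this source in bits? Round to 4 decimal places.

H = −Σ pᵢ log₂ pᵢ.
−0.261·log₂(0.261) = 0.5058
−0.040·log₂(0.040) = 0.1858
−0.243·log₂(0.243) = 0.4960
−0.119·log₂(0.119) = 0.3654
−0.164·log₂(0.164) = 0.4278
−0.101·log₂(0.101) = 0.3341
−0.072·log₂(0.072) = 0.2733
Sum ≈ 2.5881 → 2.5881 bits.

2.5881 bits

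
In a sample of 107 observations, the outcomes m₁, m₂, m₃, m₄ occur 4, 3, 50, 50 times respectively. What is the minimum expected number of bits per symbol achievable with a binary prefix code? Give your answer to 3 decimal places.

Probabilities are the counts divided by 107.
Repeatedly combine the two least-probable nodes; the expected code length is the sum of the merged weights.
merge 3/107 + 4/107 → 7/107
merge 7/107 + 50/107 → 57/107
merge 50/107 + 57/107 → 1
L = 7/107 + 57/107 + 1 = 171/107 ≈ 1.598 bits/symbol.

1.598 bits/symbol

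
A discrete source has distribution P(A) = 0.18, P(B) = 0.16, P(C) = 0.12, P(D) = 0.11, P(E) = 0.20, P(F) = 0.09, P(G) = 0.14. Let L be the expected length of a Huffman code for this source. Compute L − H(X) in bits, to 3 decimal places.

Entropy H = −Σ p log₂ p ≈ 2.7598 bits.
Huffman merges: 9/100+11/100→1/5; 3/25+7/50→13/50; 4/25+9/50→17/50; 1/5+1/5→2/5; 13/50+17/50→3/5; 2/5+3/5→1. L = 14/5 ≈ 2.8000.
L − H = 2.8000 − 2.7598 = 0.040 bits.

0.040 bits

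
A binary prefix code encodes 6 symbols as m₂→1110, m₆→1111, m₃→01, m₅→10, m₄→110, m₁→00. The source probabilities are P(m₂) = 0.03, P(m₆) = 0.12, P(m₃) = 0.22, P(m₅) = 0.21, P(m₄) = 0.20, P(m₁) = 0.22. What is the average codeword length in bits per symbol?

L̄ = Σ pᵢ·ℓᵢ = 0.03·4 + 0.12·4 + 0.22·2 + 0.21·2 + 0.20·3 + 0.22·2 = 2.5 bits/symbol.

2.5 bits/symbol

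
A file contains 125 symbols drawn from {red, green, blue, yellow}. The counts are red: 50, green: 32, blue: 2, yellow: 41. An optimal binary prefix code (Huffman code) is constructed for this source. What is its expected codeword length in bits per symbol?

Probabilities are the counts divided by 125.
Repeatedly combine the two least-probable nodes; the expected code length is the sum of the merged weights.
merge 2/125 + 32/125 → 34/125
merge 34/125 + 41/125 → 3/5
merge 2/5 + 3/5 → 1
L = 34/125 + 3/5 + 1 = 234/125 = 1.872 bits/symbol.

1.872 bits/symbol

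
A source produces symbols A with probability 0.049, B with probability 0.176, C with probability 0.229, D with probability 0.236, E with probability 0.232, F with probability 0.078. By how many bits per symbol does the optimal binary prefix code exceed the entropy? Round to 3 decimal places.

Entropy H = −Σ p log₂ p ≈ 2.4090 bits.
Huffman merges: 49/1000+39/500→127/1000; 127/1000+22/125→303/1000; 229/1000+29/125→461/1000; 59/250+303/1000→539/1000; 461/1000+539/1000→1. L = 243/100 ≈ 2.4300.
L − H = 2.4300 − 2.4090 = 0.021 bits.

0.021 bits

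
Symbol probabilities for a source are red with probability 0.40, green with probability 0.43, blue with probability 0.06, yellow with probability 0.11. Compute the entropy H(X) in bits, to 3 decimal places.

1.646 bits

H = −Σ pᵢ log₂ pᵢ.
−0.40·log₂(0.40) = 0.5288
−0.43·log₂(0.43) = 0.5236
−0.06·log₂(0.06) = 0.2435
−0.11·log₂(0.11) = 0.3503
Sum ≈ 1.6462 → 1.646 bits.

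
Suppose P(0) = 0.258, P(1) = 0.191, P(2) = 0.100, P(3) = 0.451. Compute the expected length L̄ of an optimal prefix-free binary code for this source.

Repeatedly combine the two least-probable nodes; the expected code length is the sum of the merged weights.
merge 1/10 + 191/1000 → 291/1000
merge 129/500 + 291/1000 → 549/1000
merge 451/1000 + 549/1000 → 1
L = 291/1000 + 549/1000 + 1 = 46/25 = 1.84 bits/symbol.

1.84 bits/symbol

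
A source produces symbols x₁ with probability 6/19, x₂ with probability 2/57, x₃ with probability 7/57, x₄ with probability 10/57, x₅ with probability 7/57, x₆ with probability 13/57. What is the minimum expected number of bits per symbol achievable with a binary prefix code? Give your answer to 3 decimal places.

Repeatedly combine the two least-probable nodes; the expected code length is the sum of the merged weights.
merge 2/57 + 7/57 → 3/19
merge 7/57 + 3/19 → 16/57
merge 10/57 + 13/57 → 23/57
merge 16/57 + 6/19 → 34/57
merge 23/57 + 34/57 → 1
L = 3/19 + 16/57 + 23/57 + 34/57 + 1 = 139/57 ≈ 2.439 bits/symbol.

2.439 bits/symbol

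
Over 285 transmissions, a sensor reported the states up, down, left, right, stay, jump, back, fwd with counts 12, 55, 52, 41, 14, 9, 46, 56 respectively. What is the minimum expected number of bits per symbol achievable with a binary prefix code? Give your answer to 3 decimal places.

2.807 bits/symbol

Probabilities are the counts divided by 285.
Repeatedly combine the two least-probable nodes; the expected code length is the sum of the merged weights.
merge 3/95 + 4/95 → 7/95
merge 14/285 + 7/95 → 7/57
merge 7/57 + 41/285 → 4/15
merge 46/285 + 52/285 → 98/285
merge 11/57 + 56/285 → 37/95
merge 4/15 + 98/285 → 58/95
merge 37/95 + 58/95 → 1
L = 7/95 + 7/57 + 4/15 + 98/285 + 37/95 + 58/95 + 1 = 160/57 ≈ 2.807 bits/symbol.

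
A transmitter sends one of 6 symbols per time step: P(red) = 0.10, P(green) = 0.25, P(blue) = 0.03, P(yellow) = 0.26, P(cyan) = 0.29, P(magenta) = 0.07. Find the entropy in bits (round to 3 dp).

H = −Σ pᵢ log₂ pᵢ.
−0.10·log₂(0.10) = 0.3322
−0.25·log₂(0.25) = 0.5000
−0.03·log₂(0.03) = 0.1518
−0.26·log₂(0.26) = 0.5053
−0.29·log₂(0.29) = 0.5179
−0.07·log₂(0.07) = 0.2686
Sum ≈ 2.2757 → 2.276 bits.

2.276 bits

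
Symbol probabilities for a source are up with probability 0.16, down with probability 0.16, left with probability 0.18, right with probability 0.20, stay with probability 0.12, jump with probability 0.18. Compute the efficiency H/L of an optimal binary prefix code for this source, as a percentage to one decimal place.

98.0%

Entropy H = −Σ p log₂ p ≈ 2.5681 bits.
Huffman merges: 3/25+4/25→7/25; 4/25+9/50→17/50; 9/50+1/5→19/50; 7/25+17/50→31/50; 19/50+31/50→1. L = 131/50 ≈ 2.6200.
Efficiency = H/L = 2.5681/2.6200 = 98.0%.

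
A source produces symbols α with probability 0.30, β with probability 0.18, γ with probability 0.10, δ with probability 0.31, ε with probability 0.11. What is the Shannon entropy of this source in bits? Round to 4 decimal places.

H = −Σ pᵢ log₂ pᵢ.
−0.30·log₂(0.30) = 0.5211
−0.18·log₂(0.18) = 0.4453
−0.10·log₂(0.10) = 0.3322
−0.31·log₂(0.31) = 0.5238
−0.11·log₂(0.11) = 0.3503
Sum ≈ 2.1727 → 2.1727 bits.

2.1727 bits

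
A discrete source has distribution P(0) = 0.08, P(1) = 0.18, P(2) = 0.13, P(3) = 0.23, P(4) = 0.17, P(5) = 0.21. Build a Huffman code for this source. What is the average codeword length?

2.56 bits/symbol

Repeatedly combine the two least-probable nodes; the expected code length is the sum of the merged weights.
merge 2/25 + 13/100 → 21/100
merge 17/100 + 9/50 → 7/20
merge 21/100 + 21/100 → 21/50
merge 23/100 + 7/20 → 29/50
merge 21/50 + 29/50 → 1
L = 21/100 + 7/20 + 21/50 + 29/50 + 1 = 64/25 = 2.56 bits/symbol.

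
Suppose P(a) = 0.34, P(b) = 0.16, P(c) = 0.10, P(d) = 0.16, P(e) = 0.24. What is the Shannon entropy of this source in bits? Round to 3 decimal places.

2.202 bits

H = −Σ pᵢ log₂ pᵢ.
−0.34·log₂(0.34) = 0.5292
−0.16·log₂(0.16) = 0.4230
−0.10·log₂(0.10) = 0.3322
−0.16·log₂(0.16) = 0.4230
−0.24·log₂(0.24) = 0.4941
Sum ≈ 2.2015 → 2.202 bits.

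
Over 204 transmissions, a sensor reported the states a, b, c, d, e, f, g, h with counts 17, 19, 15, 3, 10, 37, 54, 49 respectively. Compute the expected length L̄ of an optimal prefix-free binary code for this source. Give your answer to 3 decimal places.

Probabilities are the counts divided by 204.
Repeatedly combine the two least-probable nodes; the expected code length is the sum of the merged weights.
merge 1/68 + 5/102 → 13/204
merge 13/204 + 5/68 → 7/51
merge 1/12 + 19/204 → 3/17
merge 7/51 + 3/17 → 16/51
merge 37/204 + 49/204 → 43/102
merge 9/34 + 16/51 → 59/102
merge 43/102 + 59/102 → 1
L = 13/204 + 7/51 + 3/17 + 16/51 + 43/102 + 59/102 + 1 = 183/68 ≈ 2.691 bits/symbol.

2.691 bits/symbol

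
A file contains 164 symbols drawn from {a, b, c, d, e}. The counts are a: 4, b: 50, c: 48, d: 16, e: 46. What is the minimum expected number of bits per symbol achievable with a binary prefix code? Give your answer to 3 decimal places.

Probabilities are the counts divided by 164.
Repeatedly combine the two least-probable nodes; the expected code length is the sum of the merged weights.
merge 1/41 + 4/41 → 5/41
merge 5/41 + 23/82 → 33/82
merge 12/41 + 25/82 → 49/82
merge 33/82 + 49/82 → 1
L = 5/41 + 33/82 + 49/82 + 1 = 87/41 ≈ 2.122 bits/symbol.

2.122 bits/symbol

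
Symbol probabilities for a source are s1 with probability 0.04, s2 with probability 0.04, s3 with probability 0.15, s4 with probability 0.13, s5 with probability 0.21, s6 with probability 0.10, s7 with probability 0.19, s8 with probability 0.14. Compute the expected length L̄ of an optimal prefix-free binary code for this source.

Repeatedly combine the two least-probable nodes; the expected code length is the sum of the merged weights.
merge 1/25 + 1/25 → 2/25
merge 2/25 + 1/10 → 9/50
merge 13/100 + 7/50 → 27/100
merge 3/20 + 9/50 → 33/100
merge 19/100 + 21/100 → 2/5
merge 27/100 + 33/100 → 3/5
merge 2/5 + 3/5 → 1
L = 2/25 + 9/50 + 27/100 + 33/100 + 2/5 + 3/5 + 1 = 143/50 = 2.86 bits/symbol.

2.86 bits/symbol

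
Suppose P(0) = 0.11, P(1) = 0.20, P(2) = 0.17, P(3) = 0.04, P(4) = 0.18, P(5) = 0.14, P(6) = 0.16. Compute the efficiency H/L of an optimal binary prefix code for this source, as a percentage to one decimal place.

97.5%

Entropy H = −Σ p log₂ p ≈ 2.7004 bits.
Huffman merges: 1/25+11/100→3/20; 7/50+3/20→29/100; 4/25+17/100→33/100; 9/50+1/5→19/50; 29/100+33/100→31/50; 19/50+31/50→1. L = 277/100 ≈ 2.7700.
Efficiency = H/L = 2.7004/2.7700 = 97.5%.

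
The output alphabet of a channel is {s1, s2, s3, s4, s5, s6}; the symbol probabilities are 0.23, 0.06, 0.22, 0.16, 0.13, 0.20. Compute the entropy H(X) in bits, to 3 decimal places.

H = −Σ pᵢ log₂ pᵢ.
−0.23·log₂(0.23) = 0.4877
−0.06·log₂(0.06) = 0.2435
−0.22·log₂(0.22) = 0.4806
−0.16·log₂(0.16) = 0.4230
−0.13·log₂(0.13) = 0.3826
−0.20·log₂(0.20) = 0.4644
Sum ≈ 2.4818 → 2.482 bits.

2.482 bits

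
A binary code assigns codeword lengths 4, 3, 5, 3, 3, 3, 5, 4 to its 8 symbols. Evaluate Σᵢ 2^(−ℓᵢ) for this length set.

0.6875

With common denominator 2^5 = 32: Σ 2^(−ℓᵢ) = 2/32 + 4/32 + 1/32 + 4/32 + 4/32 + 4/32 + 1/32 + 2/32 = 22/32 = 0.6875.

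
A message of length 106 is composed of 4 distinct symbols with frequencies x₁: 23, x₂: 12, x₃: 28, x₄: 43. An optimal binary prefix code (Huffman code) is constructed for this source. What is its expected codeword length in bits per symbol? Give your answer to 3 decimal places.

1.925 bits/symbol

Probabilities are the counts divided by 106.
Repeatedly combine the two least-probable nodes; the expected code length is the sum of the merged weights.
merge 6/53 + 23/106 → 35/106
merge 14/53 + 35/106 → 63/106
merge 43/106 + 63/106 → 1
L = 35/106 + 63/106 + 1 = 102/53 ≈ 1.925 bits/symbol.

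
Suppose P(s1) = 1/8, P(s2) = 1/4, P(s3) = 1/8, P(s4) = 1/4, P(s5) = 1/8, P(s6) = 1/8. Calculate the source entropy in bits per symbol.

2.5 bits

Each probability is a power of 1/2, so log₂(1/p) is an integer.
H = Σ p·log₂(1/p) = 1/8·3 + 1/4·2 + 1/8·3 + 1/4·2 + 1/8·3 + 1/8·3 = 2.5 bits.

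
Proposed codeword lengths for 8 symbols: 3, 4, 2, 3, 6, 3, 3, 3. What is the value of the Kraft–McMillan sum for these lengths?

With common denominator 2^6 = 64: Σ 2^(−ℓᵢ) = 8/64 + 4/64 + 16/64 + 8/64 + 1/64 + 8/64 + 8/64 + 8/64 = 61/64 = 0.953125.

0.953125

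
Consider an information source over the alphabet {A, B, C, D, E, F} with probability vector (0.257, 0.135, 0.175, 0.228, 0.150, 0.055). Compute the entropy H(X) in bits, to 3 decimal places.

2.461 bits

H = −Σ pᵢ log₂ pᵢ.
−0.257·log₂(0.257) = 0.5038
−0.135·log₂(0.135) = 0.3900
−0.175·log₂(0.175) = 0.4401
−0.228·log₂(0.228) = 0.4863
−0.150·log₂(0.150) = 0.4105
−0.055·log₂(0.055) = 0.2301
Sum ≈ 2.4608 → 2.461 bits.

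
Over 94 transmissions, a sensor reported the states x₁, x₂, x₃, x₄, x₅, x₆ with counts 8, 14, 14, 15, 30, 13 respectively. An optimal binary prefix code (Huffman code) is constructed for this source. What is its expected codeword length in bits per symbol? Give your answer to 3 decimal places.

2.521 bits/symbol

Probabilities are the counts divided by 94.
Repeatedly combine the two least-probable nodes; the expected code length is the sum of the merged weights.
merge 4/47 + 13/94 → 21/94
merge 7/47 + 7/47 → 14/47
merge 15/94 + 21/94 → 18/47
merge 14/47 + 15/47 → 29/47
merge 18/47 + 29/47 → 1
L = 21/94 + 14/47 + 18/47 + 29/47 + 1 = 237/94 ≈ 2.521 bits/symbol.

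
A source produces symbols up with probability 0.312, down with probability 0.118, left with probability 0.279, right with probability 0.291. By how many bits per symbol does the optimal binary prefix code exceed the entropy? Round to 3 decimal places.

Entropy H = −Σ p log₂ p ≈ 1.9202 bits.
Huffman merges: 59/500+279/1000→397/1000; 291/1000+39/125→603/1000; 397/1000+603/1000→1. L = 2 ≈ 2.0000.
L − H = 2.0000 − 1.9202 = 0.080 bits.

0.080 bits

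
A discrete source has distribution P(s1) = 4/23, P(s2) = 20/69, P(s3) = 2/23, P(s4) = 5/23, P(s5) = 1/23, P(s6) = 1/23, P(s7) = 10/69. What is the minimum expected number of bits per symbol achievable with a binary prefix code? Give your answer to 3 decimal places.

2.580 bits/symbol

Repeatedly combine the two least-probable nodes; the expected code length is the sum of the merged weights.
merge 1/23 + 1/23 → 2/23
merge 2/23 + 2/23 → 4/23
merge 10/69 + 4/23 → 22/69
merge 4/23 + 5/23 → 9/23
merge 20/69 + 22/69 → 14/23
merge 9/23 + 14/23 → 1
L = 2/23 + 4/23 + 22/69 + 9/23 + 14/23 + 1 = 178/69 ≈ 2.580 bits/symbol.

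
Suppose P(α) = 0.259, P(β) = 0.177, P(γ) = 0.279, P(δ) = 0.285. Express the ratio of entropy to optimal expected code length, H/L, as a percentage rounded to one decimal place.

98.8%

Entropy H = −Σ p log₂ p ≈ 1.9769 bits.
Huffman merges: 177/1000+259/1000→109/250; 279/1000+57/200→141/250; 109/250+141/250→1. L = 2 ≈ 2.0000.
Efficiency = H/L = 1.9769/2.0000 = 98.8%.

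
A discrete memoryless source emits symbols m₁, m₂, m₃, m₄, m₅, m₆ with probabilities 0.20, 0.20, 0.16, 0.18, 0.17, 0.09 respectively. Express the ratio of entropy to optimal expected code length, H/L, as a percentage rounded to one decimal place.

97.9%

Entropy H = −Σ p log₂ p ≈ 2.5443 bits.
Huffman merges: 9/100+4/25→1/4; 17/100+9/50→7/20; 1/5+1/5→2/5; 1/4+7/20→3/5; 2/5+3/5→1. L = 13/5 ≈ 2.6000.
Efficiency = H/L = 2.5443/2.6000 = 97.9%.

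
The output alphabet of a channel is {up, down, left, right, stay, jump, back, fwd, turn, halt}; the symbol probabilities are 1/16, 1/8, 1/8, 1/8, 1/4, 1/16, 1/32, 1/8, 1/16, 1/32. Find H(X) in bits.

Each probability is a power of 1/2, so log₂(1/p) is an integer.
H = Σ p·log₂(1/p) = 1/16·4 + 1/8·3 + 1/8·3 + 1/8·3 + 1/4·2 + 1/16·4 + 1/32·5 + 1/8·3 + 1/16·4 + 1/32·5 = 3.0625 bits.

3.0625 bits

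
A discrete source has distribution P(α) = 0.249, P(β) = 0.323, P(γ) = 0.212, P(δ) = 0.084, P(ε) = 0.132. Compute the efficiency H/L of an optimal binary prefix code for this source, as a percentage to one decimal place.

Entropy H = −Σ p log₂ p ≈ 2.1863 bits.
Huffman merges: 21/250+33/250→27/125; 53/250+27/125→107/250; 249/1000+323/1000→143/250; 107/250+143/250→1. L = 277/125 ≈ 2.2160.
Efficiency = H/L = 2.1863/2.2160 = 98.7%.

98.7%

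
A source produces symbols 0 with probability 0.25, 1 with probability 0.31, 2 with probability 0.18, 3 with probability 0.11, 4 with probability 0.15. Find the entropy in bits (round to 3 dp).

H = −Σ pᵢ log₂ pᵢ.
−0.25·log₂(0.25) = 0.5000
−0.31·log₂(0.31) = 0.5238
−0.18·log₂(0.18) = 0.4453
−0.11·log₂(0.11) = 0.3503
−0.15·log₂(0.15) = 0.4105
Sum ≈ 2.2299 → 2.230 bits.

2.230 bits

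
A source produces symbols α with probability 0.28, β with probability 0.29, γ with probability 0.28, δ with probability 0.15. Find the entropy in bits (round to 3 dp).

1.957 bits

H = −Σ pᵢ log₂ pᵢ.
−0.28·log₂(0.28) = 0.5142
−0.29·log₂(0.29) = 0.5179
−0.28·log₂(0.28) = 0.5142
−0.15·log₂(0.15) = 0.4105
Sum ≈ 1.9569 → 1.957 bits.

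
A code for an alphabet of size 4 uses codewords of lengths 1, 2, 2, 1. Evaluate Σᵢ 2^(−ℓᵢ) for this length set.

1.5

With common denominator 2^2 = 4: Σ 2^(−ℓᵢ) = 2/4 + 1/4 + 1/4 + 2/4 = 6/4 = 1.5.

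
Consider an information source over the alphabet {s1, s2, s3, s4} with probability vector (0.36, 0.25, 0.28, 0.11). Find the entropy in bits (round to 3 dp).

H = −Σ pᵢ log₂ pᵢ.
−0.36·log₂(0.36) = 0.5306
−0.25·log₂(0.25) = 0.5000
−0.28·log₂(0.28) = 0.5142
−0.11·log₂(0.11) = 0.3503
Sum ≈ 1.8951 → 1.895 bits.

1.895 bits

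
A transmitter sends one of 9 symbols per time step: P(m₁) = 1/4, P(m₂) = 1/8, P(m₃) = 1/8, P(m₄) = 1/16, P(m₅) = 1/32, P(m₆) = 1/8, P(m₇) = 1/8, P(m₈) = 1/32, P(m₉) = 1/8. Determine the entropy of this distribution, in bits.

2.9375 bits

Each probability is a power of 1/2, so log₂(1/p) is an integer.
H = Σ p·log₂(1/p) = 1/4·2 + 1/8·3 + 1/8·3 + 1/16·4 + 1/32·5 + 1/8·3 + 1/8·3 + 1/32·5 + 1/8·3 = 2.9375 bits.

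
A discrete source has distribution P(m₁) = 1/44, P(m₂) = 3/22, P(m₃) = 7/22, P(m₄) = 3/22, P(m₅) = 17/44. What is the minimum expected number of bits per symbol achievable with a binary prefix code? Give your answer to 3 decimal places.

Repeatedly combine the two least-probable nodes; the expected code length is the sum of the merged weights.
merge 1/44 + 3/22 → 7/44
merge 3/22 + 7/44 → 13/44
merge 13/44 + 7/22 → 27/44
merge 17/44 + 27/44 → 1
L = 7/44 + 13/44 + 27/44 + 1 = 91/44 ≈ 2.068 bits/symbol.

2.068 bits/symbol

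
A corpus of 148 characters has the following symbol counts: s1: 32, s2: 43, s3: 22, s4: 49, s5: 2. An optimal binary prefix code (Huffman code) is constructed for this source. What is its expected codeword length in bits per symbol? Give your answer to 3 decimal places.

2.162 bits/symbol

Probabilities are the counts divided by 148.
Repeatedly combine the two least-probable nodes; the expected code length is the sum of the merged weights.
merge 1/74 + 11/74 → 6/37
merge 6/37 + 8/37 → 14/37
merge 43/148 + 49/148 → 23/37
merge 14/37 + 23/37 → 1
L = 6/37 + 14/37 + 23/37 + 1 = 80/37 ≈ 2.162 bits/symbol.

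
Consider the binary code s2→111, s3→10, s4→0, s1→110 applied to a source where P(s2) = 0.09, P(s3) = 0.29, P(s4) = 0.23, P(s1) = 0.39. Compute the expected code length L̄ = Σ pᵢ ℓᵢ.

2.25 bits/symbol

L̄ = Σ pᵢ·ℓᵢ = 0.09·3 + 0.29·2 + 0.23·1 + 0.39·3 = 2.25 bits/symbol.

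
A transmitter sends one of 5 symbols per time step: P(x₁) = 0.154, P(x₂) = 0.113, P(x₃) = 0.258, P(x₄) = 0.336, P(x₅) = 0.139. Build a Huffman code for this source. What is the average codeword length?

2.252 bits/symbol

Repeatedly combine the two least-probable nodes; the expected code length is the sum of the merged weights.
merge 113/1000 + 139/1000 → 63/250
merge 77/500 + 63/250 → 203/500
merge 129/500 + 42/125 → 297/500
merge 203/500 + 297/500 → 1
L = 63/250 + 203/500 + 297/500 + 1 = 563/250 = 2.252 bits/symbol.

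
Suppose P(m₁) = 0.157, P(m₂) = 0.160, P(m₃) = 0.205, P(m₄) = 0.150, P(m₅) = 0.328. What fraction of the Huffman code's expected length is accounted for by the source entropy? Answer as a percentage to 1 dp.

Entropy H = −Σ p log₂ p ≈ 2.2491 bits.
Huffman merges: 3/20+157/1000→307/1000; 4/25+41/200→73/200; 307/1000+41/125→127/200; 73/200+127/200→1. L = 2307/1000 ≈ 2.3070.
Efficiency = H/L = 2.2491/2.3070 = 97.5%.

97.5%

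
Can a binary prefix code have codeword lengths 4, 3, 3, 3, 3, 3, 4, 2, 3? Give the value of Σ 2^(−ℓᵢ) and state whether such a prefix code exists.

With common denominator 2^4 = 16: Σ 2^(−ℓᵢ) = 1/16 + 2/16 + 2/16 + 2/16 + 2/16 + 2/16 + 1/16 + 4/16 + 2/16 = 18/16 = 1.125.
Kraft's inequality requires Σ ≤ 1; here Σ = 1.125 > 1, so no such prefix code exists.

1.125; no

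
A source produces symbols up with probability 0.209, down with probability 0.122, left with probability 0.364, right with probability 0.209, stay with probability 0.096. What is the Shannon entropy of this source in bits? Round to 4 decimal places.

H = −Σ pᵢ log₂ pᵢ.
−0.209·log₂(0.209) = 0.4720
−0.122·log₂(0.122) = 0.3703
−0.364·log₂(0.364) = 0.5307
−0.209·log₂(0.209) = 0.4720
−0.096·log₂(0.096) = 0.3246
Sum ≈ 2.1696 → 2.1696 bits.

2.1696 bits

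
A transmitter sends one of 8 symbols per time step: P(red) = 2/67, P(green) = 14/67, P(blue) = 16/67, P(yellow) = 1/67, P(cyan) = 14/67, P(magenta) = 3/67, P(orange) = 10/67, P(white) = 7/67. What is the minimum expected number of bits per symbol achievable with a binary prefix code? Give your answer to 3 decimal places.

2.672 bits/symbol

Repeatedly combine the two least-probable nodes; the expected code length is the sum of the merged weights.
merge 1/67 + 2/67 → 3/67
merge 3/67 + 3/67 → 6/67
merge 6/67 + 7/67 → 13/67
merge 10/67 + 13/67 → 23/67
merge 14/67 + 14/67 → 28/67
merge 16/67 + 23/67 → 39/67
merge 28/67 + 39/67 → 1
L = 3/67 + 6/67 + 13/67 + 23/67 + 28/67 + 39/67 + 1 = 179/67 ≈ 2.672 bits/symbol.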